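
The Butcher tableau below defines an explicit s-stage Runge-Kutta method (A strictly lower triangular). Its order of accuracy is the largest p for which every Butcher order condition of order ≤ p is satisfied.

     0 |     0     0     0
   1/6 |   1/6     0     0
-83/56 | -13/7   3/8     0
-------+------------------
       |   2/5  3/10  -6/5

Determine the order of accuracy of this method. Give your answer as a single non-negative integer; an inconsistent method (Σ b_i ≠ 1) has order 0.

0

b = (2/5, 3/10, -6/5)
c = (0, 1/6, -83/56)
Ac = (0, 0, 1/16)
Σ b_i: 2/5·1 + 3/10·1 + (-6/5)·1 = -1/2 ≠ 1 ⇒ order 0.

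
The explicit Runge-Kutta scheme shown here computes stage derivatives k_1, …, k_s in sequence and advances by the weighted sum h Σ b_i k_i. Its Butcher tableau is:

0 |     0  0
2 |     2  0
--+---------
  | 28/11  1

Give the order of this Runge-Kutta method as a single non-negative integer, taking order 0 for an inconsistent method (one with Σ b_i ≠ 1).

b = (28/11, 1)
c = (0, 2)
Σ b_i: 28/11·1 + 1·1 = 39/11 ≠ 1 ⇒ order 0.

0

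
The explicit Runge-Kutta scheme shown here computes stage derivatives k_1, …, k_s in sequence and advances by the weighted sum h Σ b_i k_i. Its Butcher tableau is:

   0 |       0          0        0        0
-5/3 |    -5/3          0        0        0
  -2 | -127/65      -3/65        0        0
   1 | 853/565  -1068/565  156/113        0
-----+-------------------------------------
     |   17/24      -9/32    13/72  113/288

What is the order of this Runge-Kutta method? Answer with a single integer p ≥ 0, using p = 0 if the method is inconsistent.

b = (17/24, -9/32, 13/72, 113/288)
c = (0, -5/3, -2, 1)
Ac = (0, 0, 1/13, 44/113)
Σ b_i: 17/24·1 + (-9/32)·1 + 13/72·1 + 113/288·1 = 1 ✓
b·c: (-9/32)·(-5/3) + 13/72·(-2) + 113/288·1 = 1/2 ✓
b·c²: (-9/32)·25/9 + 13/72·4 + 113/288·1 = 1/3 ✓
b·Ac: 13/72·1/13 + 113/288·44/113 = 1/6 ✓
b·c³: (-9/32)·(-125/27) + 13/72·(-8) + 113/288·1 = 1/4 ✓
b·(c∘Ac): 13/72·(-2/13) + 113/288·44/113 = 1/8 ✓
b·Ac²: 13/72·(-5/39) + 113/288·92/339 = 1/12 ✓
b·A²c: 113/288·12/113 = 1/24 ✓; 4 stages ⇒ order 4.

4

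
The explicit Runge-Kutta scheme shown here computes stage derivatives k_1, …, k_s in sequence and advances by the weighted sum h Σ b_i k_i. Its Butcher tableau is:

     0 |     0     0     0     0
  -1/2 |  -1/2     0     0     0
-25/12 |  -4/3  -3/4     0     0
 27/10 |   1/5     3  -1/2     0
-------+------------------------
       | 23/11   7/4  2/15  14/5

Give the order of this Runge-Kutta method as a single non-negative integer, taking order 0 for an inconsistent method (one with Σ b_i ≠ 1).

b = (23/11, 7/4, 2/15, 14/5)
c = (0, -1/2, -25/12, 27/10)
Ac = (0, 0, 3/8, -11/24)
Σ b_i: 23/11·1 + 7/4·1 + 2/15·1 + 14/5·1 = 4471/660 ≠ 1 ⇒ order 0.

0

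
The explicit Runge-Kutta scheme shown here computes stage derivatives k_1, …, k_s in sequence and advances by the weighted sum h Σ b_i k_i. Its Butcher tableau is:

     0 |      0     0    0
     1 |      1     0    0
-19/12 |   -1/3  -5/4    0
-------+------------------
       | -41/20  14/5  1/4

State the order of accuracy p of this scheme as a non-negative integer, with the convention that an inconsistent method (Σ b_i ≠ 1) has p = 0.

1

b = (-41/20, 14/5, 1/4)
c = (0, 1, -19/12)
Ac = (0, 0, -5/4)
Σ b_i: (-41/20)·1 + 14/5·1 + 1/4·1 = 1 ✓
b·c: 14/5·1 + 1/4·(-19/12) = 577/240 ≠ 1/2 ⇒ order 1.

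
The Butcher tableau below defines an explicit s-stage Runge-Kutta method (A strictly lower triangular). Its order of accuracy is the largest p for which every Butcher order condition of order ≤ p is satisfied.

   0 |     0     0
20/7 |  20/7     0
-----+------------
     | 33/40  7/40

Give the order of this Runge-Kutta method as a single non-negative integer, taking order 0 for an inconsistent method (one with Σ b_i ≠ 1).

b = (33/40, 7/40)
c = (0, 20/7)
Σ b_i: 33/40·1 + 7/40·1 = 1 ✓
b·c: 7/40·20/7 = 1/2 ✓; 2 stages ⇒ order 2.

2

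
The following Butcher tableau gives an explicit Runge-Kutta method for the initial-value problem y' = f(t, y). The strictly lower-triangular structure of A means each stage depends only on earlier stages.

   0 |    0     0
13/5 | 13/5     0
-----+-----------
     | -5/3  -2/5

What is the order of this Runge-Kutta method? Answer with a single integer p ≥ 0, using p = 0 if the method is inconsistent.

0

b = (-5/3, -2/5)
c = (0, 13/5)
Σ b_i: (-5/3)·1 + (-2/5)·1 = -31/15 ≠ 1 ⇒ order 0.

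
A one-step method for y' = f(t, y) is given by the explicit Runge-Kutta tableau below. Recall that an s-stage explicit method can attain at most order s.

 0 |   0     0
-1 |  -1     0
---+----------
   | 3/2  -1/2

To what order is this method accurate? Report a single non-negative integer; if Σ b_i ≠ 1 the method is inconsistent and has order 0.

2

b = (3/2, -1/2)
c = (0, -1)
Σ b_i: 3/2·1 + (-1/2)·1 = 1 ✓
b·c: (-1/2)·(-1) = 1/2 ✓; 2 stages ⇒ order 2.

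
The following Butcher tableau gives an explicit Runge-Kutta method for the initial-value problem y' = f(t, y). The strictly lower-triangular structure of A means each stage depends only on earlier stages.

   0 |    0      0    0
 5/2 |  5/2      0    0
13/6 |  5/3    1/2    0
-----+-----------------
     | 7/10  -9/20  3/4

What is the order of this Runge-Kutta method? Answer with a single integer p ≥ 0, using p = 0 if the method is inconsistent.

b = (7/10, -9/20, 3/4)
c = (0, 5/2, 13/6)
Ac = (0, 0, 5/4)
Σ b_i: 7/10·1 + (-9/20)·1 + 3/4·1 = 1 ✓
b·c: (-9/20)·5/2 + 3/4·13/6 = 1/2 ✓
b·c²: (-9/20)·25/4 + 3/4·169/36 = 17/24 ≠ 1/3 ⇒ order 2.
b·Ac: 3/4·5/4 = 15/16 ≠ 1/6

2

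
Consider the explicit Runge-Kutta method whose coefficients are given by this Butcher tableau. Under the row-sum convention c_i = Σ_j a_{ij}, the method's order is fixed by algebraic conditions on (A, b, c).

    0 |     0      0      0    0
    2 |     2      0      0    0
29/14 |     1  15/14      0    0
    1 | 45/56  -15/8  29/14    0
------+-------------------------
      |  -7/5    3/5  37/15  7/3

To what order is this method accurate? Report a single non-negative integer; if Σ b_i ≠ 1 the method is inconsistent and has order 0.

0

b = (-7/5, 3/5, 37/15, 7/3)
c = (0, 2, 29/14, 1)
Ac = (0, 0, 15/7, 53/98)
Σ b_i: (-7/5)·1 + 3/5·1 + 37/15·1 + 7/3·1 = 4 ≠ 1 ⇒ order 0.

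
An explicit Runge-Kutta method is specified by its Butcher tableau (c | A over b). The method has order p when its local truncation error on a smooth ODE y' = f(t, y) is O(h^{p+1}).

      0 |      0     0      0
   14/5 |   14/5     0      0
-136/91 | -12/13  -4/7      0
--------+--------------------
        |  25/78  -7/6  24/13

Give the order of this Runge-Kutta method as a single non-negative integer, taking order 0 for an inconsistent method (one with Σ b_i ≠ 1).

b = (25/78, -7/6, 24/13)
c = (0, 14/5, -136/91)
Ac = (0, 0, -8/5)
Σ b_i: 25/78·1 + (-7/6)·1 + 24/13·1 = 1 ✓
b·c: (-7/6)·14/5 + 24/13·(-136/91) = -106927/17745 ≠ 1/2 ⇒ order 1.

1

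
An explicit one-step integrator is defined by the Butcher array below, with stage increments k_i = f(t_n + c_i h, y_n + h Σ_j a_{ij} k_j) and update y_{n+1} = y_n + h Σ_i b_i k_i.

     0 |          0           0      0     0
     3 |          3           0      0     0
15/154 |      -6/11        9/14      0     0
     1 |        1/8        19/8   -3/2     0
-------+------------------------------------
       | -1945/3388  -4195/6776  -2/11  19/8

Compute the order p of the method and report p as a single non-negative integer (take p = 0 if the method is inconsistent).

b = (-1945/3388, -4195/6776, -2/11, 19/8)
c = (0, 3, 15/154, 1)
Ac = (0, 0, 27/14, 4299/616)
Σ b_i: (-1945/3388)·1 + (-4195/6776)·1 + (-2/11)·1 + 19/8·1 = 1 ✓
b·c: (-4195/6776)·3 + (-2/11)·15/154 + 19/8·1 = 1/2 ✓
b·c²: (-4195/6776)·9 + (-2/11)·225/23716 + 19/8·1 = -834437/260876 ≠ 1/3 ⇒ order 2.
b·Ac: (-2/11)·27/14 + 19/8·4299/616 = 79953/4928 ≠ 1/6

2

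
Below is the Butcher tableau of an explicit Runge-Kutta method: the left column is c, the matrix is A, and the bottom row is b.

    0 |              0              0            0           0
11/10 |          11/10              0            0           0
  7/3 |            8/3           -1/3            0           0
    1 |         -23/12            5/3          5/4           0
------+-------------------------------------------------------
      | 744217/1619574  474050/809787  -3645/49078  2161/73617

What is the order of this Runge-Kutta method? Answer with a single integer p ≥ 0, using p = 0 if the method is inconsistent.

b = (744217/1619574, 474050/809787, -3645/49078, 2161/73617)
c = (0, 11/10, 7/3, 1)
Ac = (0, 0, -11/30, 19/4)
Σ b_i: 744217/1619574·1 + 474050/809787·1 + (-3645/49078)·1 + 2161/73617·1 = 1 ✓
b·c: 474050/809787·11/10 + (-3645/49078)·7/3 + 2161/73617·1 = 1/2 ✓
b·c²: 474050/809787·121/100 + (-3645/49078)·49/9 + 2161/73617·1 = 1/3 ✓
b·Ac: (-3645/49078)·(-11/30) + 2161/73617·19/4 = 1/6 ✓
b·c³: 474050/809787·1331/1000 + (-3645/49078)·343/27 + 2161/73617·1 = -66243/490780 ≠ 1/4 ⇒ order 3.
b·(c∘Ac): (-3645/49078)·(-77/90) + 2161/73617·19/4 = 29885/147234 ≠ 1/8
b·Ac²: (-3645/49078)·(-121/300) + 2161/73617·397/45 = 7657217/26502120 ≠ 1/12
b·A²c: 2161/73617·(-11/24) = -23771/1766808 ≠ 1/24

3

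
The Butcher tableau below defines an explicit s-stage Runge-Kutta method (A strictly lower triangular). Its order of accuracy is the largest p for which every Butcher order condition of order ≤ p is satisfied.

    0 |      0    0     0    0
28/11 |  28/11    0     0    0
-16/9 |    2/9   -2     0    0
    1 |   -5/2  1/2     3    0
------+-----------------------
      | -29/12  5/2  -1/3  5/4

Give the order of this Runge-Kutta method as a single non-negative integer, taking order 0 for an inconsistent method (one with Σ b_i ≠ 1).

1

b = (-29/12, 5/2, -1/3, 5/4)
c = (0, 28/11, -16/9, 1)
Ac = (0, 0, -56/11, -134/33)
Σ b_i: (-29/12)·1 + 5/2·1 + (-1/3)·1 + 5/4·1 = 1 ✓
b·c: 5/2·28/11 + (-1/3)·(-16/9) + 5/4·1 = 9749/1188 ≠ 1/2 ⇒ order 1.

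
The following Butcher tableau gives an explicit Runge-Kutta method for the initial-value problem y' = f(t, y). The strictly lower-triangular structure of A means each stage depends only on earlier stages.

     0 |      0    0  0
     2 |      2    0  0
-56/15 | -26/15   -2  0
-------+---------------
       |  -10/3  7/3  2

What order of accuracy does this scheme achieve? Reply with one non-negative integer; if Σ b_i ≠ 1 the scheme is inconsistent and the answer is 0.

1

b = (-10/3, 7/3, 2)
c = (0, 2, -56/15)
Ac = (0, 0, -4)
Σ b_i: (-10/3)·1 + 7/3·1 + 2·1 = 1 ✓
b·c: 7/3·2 + 2·(-56/15) = -14/5 ≠ 1/2 ⇒ order 1.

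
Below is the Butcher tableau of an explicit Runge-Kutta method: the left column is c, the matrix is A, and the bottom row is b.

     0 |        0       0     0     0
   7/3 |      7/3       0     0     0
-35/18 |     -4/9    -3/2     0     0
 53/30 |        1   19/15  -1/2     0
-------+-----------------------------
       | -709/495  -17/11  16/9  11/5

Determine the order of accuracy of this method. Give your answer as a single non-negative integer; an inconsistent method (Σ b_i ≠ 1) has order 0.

1

b = (-709/495, -17/11, 16/9, 11/5)
c = (0, 7/3, -35/18, 53/30)
Ac = (0, 0, -7/2, 707/180)
Σ b_i: (-709/495)·1 + (-17/11)·1 + 16/9·1 + 11/5·1 = 1 ✓
b·c: (-17/11)·7/3 + 16/9·(-35/18) + 11/5·53/30 = -141499/44550 ≠ 1/2 ⇒ order 1.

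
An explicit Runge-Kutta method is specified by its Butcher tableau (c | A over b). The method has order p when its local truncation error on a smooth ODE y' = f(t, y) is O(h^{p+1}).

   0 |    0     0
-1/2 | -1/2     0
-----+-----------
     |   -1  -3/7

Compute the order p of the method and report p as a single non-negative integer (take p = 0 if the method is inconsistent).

0

b = (-1, -3/7)
c = (0, -1/2)
Σ b_i: (-1)·1 + (-3/7)·1 = -10/7 ≠ 1 ⇒ order 0.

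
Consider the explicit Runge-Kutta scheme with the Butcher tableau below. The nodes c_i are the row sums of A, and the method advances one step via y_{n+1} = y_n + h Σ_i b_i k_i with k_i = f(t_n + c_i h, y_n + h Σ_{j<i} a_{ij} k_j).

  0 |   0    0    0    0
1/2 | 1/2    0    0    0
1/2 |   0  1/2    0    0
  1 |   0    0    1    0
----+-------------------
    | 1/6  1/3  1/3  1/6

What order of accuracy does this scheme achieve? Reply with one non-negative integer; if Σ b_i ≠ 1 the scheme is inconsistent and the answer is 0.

4

b = (1/6, 1/3, 1/3, 1/6)
c = (0, 1/2, 1/2, 1)
Ac = (0, 0, 1/4, 1/2)
Σ b_i: 1/6·1 + 1/3·1 + 1/3·1 + 1/6·1 = 1 ✓
b·c: 1/3·1/2 + 1/3·1/2 + 1/6·1 = 1/2 ✓
b·c²: 1/3·1/4 + 1/3·1/4 + 1/6·1 = 1/3 ✓
b·Ac: 1/3·1/4 + 1/6·1/2 = 1/6 ✓
b·c³: 1/3·1/8 + 1/3·1/8 + 1/6·1 = 1/4 ✓
b·(c∘Ac): 1/3·1/8 + 1/6·1/2 = 1/8 ✓
b·Ac²: 1/3·1/8 + 1/6·1/4 = 1/12 ✓
b·A²c: 1/6·1/4 = 1/24 ✓; 4 stages ⇒ order 4.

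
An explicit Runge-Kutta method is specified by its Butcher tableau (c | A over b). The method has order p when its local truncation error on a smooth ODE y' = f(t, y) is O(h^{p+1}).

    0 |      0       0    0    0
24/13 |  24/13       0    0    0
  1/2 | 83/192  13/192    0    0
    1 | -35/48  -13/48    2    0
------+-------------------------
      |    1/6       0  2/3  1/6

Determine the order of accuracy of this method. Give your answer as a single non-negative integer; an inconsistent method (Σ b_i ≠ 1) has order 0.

4

b = (1/6, 0, 2/3, 1/6)
c = (0, 24/13, 1/2, 1)
Ac = (0, 0, 1/8, 1/2)
Σ b_i: 1/6·1 + 2/3·1 + 1/6·1 = 1 ✓
b·c: 2/3·1/2 + 1/6·1 = 1/2 ✓
b·c²: 2/3·1/4 + 1/6·1 = 1/3 ✓
b·Ac: 2/3·1/8 + 1/6·1/2 = 1/6 ✓
b·c³: 2/3·1/8 + 1/6·1 = 1/4 ✓
b·(c∘Ac): 2/3·1/16 + 1/6·1/2 = 1/8 ✓
b·Ac²: 2/3·3/13 + 1/6·(-11/26) = 1/12 ✓
b·A²c: 1/6·1/4 = 1/24 ✓; 4 stages ⇒ order 4.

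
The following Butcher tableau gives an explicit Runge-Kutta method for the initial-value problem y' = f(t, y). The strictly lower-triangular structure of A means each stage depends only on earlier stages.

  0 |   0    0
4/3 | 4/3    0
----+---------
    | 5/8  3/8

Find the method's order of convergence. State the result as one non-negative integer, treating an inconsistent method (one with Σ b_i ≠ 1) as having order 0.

b = (5/8, 3/8)
c = (0, 4/3)
Σ b_i: 5/8·1 + 3/8·1 = 1 ✓
b·c: 3/8·4/3 = 1/2 ✓; 2 stages ⇒ order 2.

2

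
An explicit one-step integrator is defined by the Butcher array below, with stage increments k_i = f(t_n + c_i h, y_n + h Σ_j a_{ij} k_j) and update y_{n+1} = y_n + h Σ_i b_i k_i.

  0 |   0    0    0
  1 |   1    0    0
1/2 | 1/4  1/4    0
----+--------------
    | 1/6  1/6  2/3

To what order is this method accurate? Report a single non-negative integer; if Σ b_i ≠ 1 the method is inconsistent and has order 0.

3

b = (1/6, 1/6, 2/3)
c = (0, 1, 1/2)
Ac = (0, 0, 1/4)
Σ b_i: 1/6·1 + 1/6·1 + 2/3·1 = 1 ✓
b·c: 1/6·1 + 2/3·1/2 = 1/2 ✓
b·c²: 1/6·1 + 2/3·1/4 = 1/3 ✓
b·Ac: 2/3·1/4 = 1/6 ✓; 3 stages ⇒ order 3.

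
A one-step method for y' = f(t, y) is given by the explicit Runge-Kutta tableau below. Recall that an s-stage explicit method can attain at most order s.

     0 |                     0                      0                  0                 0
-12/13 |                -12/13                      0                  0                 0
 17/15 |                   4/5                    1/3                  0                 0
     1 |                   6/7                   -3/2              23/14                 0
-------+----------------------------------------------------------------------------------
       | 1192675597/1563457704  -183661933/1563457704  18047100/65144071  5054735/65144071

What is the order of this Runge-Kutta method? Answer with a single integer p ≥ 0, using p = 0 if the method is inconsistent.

b = (1192675597/1563457704, -183661933/1563457704, 18047100/65144071, 5054735/65144071)
c = (0, -12/13, 17/15, 1)
Ac = (0, 0, -4/13, 8863/2730)
Σ b_i: 1192675597/1563457704·1 + (-183661933/1563457704)·1 + 18047100/65144071·1 + 5054735/65144071·1 = 1 ✓
b·c: (-183661933/1563457704)·(-12/13) + 18047100/65144071·17/15 + 5054735/65144071·1 = 1/2 ✓
b·c²: (-183661933/1563457704)·144/169 + 18047100/65144071·289/225 + 5054735/65144071·1 = 1/3 ✓
b·Ac: 18047100/65144071·(-4/13) + 5054735/65144071·8863/2730 = 1/6 ✓
b·c³: (-183661933/1563457704)·(-1728/2197) + 18047100/65144071·4913/3375 + 5054735/65144071·1 = 21846782387/38109281535 ≠ 1/4 ⇒ order 3.
b·(c∘Ac): 18047100/65144071·(-68/195) + 5054735/65144071·8863/2730 = 789122203/5081237538 ≠ 1/8
b·Ac²: 18047100/65144071·48/169 + 5054735/65144071·442943/532350 = 10917980231/76218563070 ≠ 1/12
b·A²c: 5054735/65144071·(-46/91) = -33216830/846872923 ≠ 1/24

3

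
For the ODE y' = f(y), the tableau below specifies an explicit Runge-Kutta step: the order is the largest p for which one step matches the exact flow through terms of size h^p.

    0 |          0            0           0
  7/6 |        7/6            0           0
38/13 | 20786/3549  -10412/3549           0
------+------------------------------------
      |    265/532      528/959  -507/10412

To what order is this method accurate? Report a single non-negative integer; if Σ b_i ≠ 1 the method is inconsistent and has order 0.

b = (265/532, 528/959, -507/10412)
c = (0, 7/6, 38/13)
Ac = (0, 0, -5206/1521)
Σ b_i: 265/532·1 + 528/959·1 + (-507/10412)·1 = 1 ✓
b·c: 528/959·7/6 + (-507/10412)·38/13 = 1/2 ✓
b·c²: 528/959·49/36 + (-507/10412)·1444/169 = 1/3 ✓
b·Ac: (-507/10412)·(-5206/1521) = 1/6 ✓; 3 stages ⇒ order 3.

3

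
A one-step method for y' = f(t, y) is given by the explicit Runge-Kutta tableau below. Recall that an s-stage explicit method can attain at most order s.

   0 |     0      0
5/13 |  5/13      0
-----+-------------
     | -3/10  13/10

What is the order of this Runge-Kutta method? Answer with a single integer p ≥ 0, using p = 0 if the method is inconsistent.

2

b = (-3/10, 13/10)
c = (0, 5/13)
Σ b_i: (-3/10)·1 + 13/10·1 = 1 ✓
b·c: 13/10·5/13 = 1/2 ✓; 2 stages ⇒ order 2.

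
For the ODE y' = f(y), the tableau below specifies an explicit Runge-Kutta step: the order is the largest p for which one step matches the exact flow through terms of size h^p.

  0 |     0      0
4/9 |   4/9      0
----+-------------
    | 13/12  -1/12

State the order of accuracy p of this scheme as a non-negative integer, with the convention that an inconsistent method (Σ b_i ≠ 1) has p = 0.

1

b = (13/12, -1/12)
c = (0, 4/9)
Σ b_i: 13/12·1 + (-1/12)·1 = 1 ✓
b·c: (-1/12)·4/9 = -1/27 ≠ 1/2 ⇒ order 1.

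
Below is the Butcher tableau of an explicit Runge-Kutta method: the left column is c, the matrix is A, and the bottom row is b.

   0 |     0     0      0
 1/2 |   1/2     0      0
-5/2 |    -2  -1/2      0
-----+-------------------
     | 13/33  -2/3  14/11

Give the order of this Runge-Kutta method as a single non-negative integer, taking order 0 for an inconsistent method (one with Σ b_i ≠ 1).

1

b = (13/33, -2/3, 14/11)
c = (0, 1/2, -5/2)
Ac = (0, 0, -1/4)
Σ b_i: 13/33·1 + (-2/3)·1 + 14/11·1 = 1 ✓
b·c: (-2/3)·1/2 + 14/11·(-5/2) = -116/33 ≠ 1/2 ⇒ order 1.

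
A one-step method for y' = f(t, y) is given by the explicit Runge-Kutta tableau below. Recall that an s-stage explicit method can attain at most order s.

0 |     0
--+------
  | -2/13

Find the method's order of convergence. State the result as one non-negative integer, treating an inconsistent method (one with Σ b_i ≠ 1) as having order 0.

0

b = (-2/13)
c = (0)
Σ b_i: (-2/13)·1 = -2/13 ≠ 1 ⇒ order 0.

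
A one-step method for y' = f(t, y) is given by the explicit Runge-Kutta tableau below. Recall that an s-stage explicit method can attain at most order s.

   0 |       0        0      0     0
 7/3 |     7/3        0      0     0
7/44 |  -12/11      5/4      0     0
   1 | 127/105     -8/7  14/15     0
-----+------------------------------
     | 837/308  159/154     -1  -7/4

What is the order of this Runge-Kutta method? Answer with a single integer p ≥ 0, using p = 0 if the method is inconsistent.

2

b = (837/308, 159/154, -1, -7/4)
c = (0, 7/3, 7/44, 1)
Ac = (0, 0, 35/12, -277/110)
Σ b_i: 837/308·1 + 159/154·1 + (-1)·1 + (-7/4)·1 = 1 ✓
b·c: 159/154·7/3 + (-1)·7/44 + (-7/4)·1 = 1/2 ✓
b·c²: 159/154·49/9 + (-1)·49/1936 + (-7/4)·1 = 22337/5808 ≠ 1/3 ⇒ order 2.
b·Ac: (-1)·35/12 + (-7/4)·(-277/110) = 1967/1320 ≠ 1/6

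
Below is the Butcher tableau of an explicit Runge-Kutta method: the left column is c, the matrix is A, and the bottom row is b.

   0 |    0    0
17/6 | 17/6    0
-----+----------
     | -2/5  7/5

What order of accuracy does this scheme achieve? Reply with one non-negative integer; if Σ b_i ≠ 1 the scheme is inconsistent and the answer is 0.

1

b = (-2/5, 7/5)
c = (0, 17/6)
Σ b_i: (-2/5)·1 + 7/5·1 = 1 ✓
b·c: 7/5·17/6 = 119/30 ≠ 1/2 ⇒ order 1.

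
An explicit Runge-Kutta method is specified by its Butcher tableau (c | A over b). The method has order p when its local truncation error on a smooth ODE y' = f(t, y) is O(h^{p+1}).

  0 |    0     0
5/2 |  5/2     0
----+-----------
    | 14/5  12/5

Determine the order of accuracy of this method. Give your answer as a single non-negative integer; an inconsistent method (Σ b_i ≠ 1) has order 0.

b = (14/5, 12/5)
c = (0, 5/2)
Σ b_i: 14/5·1 + 12/5·1 = 26/5 ≠ 1 ⇒ order 0.

0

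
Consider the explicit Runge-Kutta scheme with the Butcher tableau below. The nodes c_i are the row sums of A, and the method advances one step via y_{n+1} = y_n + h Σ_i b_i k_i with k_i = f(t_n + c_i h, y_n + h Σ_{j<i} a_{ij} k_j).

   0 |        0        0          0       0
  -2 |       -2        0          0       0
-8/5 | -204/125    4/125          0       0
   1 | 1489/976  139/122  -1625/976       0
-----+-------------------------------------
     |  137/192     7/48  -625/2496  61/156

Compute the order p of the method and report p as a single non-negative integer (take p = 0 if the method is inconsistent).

4

b = (137/192, 7/48, -625/2496, 61/156)
c = (0, -2, -8/5, 1)
Ac = (0, 0, -8/125, 47/122)
Σ b_i: 137/192·1 + 7/48·1 + (-625/2496)·1 + 61/156·1 = 1 ✓
b·c: 7/48·(-2) + (-625/2496)·(-8/5) + 61/156·1 = 1/2 ✓
b·c²: 7/48·4 + (-625/2496)·64/25 + 61/156·1 = 1/3 ✓
b·Ac: (-625/2496)·(-8/125) + 61/156·47/122 = 1/6 ✓
b·c³: 7/48·(-8) + (-625/2496)·(-512/125) + 61/156·1 = 1/4 ✓
b·(c∘Ac): (-625/2496)·64/625 + 61/156·47/122 = 1/8 ✓
b·Ac²: (-625/2496)·16/125 + 61/156·18/61 = 1/12 ✓
b·A²c: 61/156·13/122 = 1/24 ✓; 4 stages ⇒ order 4.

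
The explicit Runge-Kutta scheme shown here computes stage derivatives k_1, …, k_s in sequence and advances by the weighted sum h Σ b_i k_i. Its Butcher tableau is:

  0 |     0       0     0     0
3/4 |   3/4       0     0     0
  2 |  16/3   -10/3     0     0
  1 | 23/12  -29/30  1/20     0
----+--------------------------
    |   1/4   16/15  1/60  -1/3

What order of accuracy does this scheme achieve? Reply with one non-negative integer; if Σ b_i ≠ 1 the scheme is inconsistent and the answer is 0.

4

b = (1/4, 16/15, 1/60, -1/3)
c = (0, 3/4, 2, 1)
Ac = (0, 0, -5/2, -5/8)
Σ b_i: 1/4·1 + 16/15·1 + 1/60·1 + (-1/3)·1 = 1 ✓
b·c: 16/15·3/4 + 1/60·2 + (-1/3)·1 = 1/2 ✓
b·c²: 16/15·9/16 + 1/60·4 + (-1/3)·1 = 1/3 ✓
b·Ac: 1/60·(-5/2) + (-1/3)·(-5/8) = 1/6 ✓
b·c³: 16/15·27/64 + 1/60·8 + (-1/3)·1 = 1/4 ✓
b·(c∘Ac): 1/60·(-5) + (-1/3)·(-5/8) = 1/8 ✓
b·Ac²: 1/60·(-15/8) + (-1/3)·(-11/32) = 1/12 ✓
b·A²c: (-1/3)·(-1/8) = 1/24 ✓; 4 stages ⇒ order 4.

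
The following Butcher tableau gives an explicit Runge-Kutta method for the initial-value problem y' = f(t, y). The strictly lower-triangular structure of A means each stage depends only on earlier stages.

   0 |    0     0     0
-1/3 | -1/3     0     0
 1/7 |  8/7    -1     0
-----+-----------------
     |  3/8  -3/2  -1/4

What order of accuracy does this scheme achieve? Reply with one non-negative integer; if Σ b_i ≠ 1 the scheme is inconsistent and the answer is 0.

0

b = (3/8, -3/2, -1/4)
c = (0, -1/3, 1/7)
Ac = (0, 0, 1/3)
Σ b_i: 3/8·1 + (-3/2)·1 + (-1/4)·1 = -11/8 ≠ 1 ⇒ order 0.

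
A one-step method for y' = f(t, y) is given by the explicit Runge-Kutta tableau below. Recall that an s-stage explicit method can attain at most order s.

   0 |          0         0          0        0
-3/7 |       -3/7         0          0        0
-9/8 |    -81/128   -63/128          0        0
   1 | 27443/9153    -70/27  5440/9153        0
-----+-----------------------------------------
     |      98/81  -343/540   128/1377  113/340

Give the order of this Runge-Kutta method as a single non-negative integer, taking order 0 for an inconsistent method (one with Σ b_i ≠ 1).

b = (98/81, -343/540, 128/1377, 113/340)
c = (0, -3/7, -9/8, 1)
Ac = (0, 0, 27/128, 50/113)
Σ b_i: 98/81·1 + (-343/540)·1 + 128/1377·1 + 113/340·1 = 1 ✓
b·c: (-343/540)·(-3/7) + 128/1377·(-9/8) + 113/340·1 = 1/2 ✓
b·c²: (-343/540)·9/49 + 128/1377·81/64 + 113/340·1 = 1/3 ✓
b·Ac: 128/1377·27/128 + 113/340·50/113 = 1/6 ✓
b·c³: (-343/540)·(-27/343) + 128/1377·(-729/512) + 113/340·1 = 1/4 ✓
b·(c∘Ac): 128/1377·(-243/1024) + 113/340·50/113 = 1/8 ✓
b·Ac²: 128/1377·(-81/896) + 113/340·655/2373 = 1/12 ✓
b·A²c: 113/340·85/678 = 1/24 ✓; 4 stages ⇒ order 4.

4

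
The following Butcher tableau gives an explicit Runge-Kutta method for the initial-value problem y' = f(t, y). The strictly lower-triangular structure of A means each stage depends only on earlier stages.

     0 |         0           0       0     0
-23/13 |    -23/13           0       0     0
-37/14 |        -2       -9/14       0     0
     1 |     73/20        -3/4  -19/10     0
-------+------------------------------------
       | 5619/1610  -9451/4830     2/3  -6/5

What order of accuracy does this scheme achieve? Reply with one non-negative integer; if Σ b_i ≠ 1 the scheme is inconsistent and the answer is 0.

b = (5619/1610, -9451/4830, 2/3, -6/5)
c = (0, -23/13, -37/14, 1)
Ac = (0, 0, 207/182, 5777/910)
Σ b_i: 5619/1610·1 + (-9451/4830)·1 + 2/3·1 + (-6/5)·1 = 1 ✓
b·c: (-9451/4830)·(-23/13) + 2/3·(-37/14) + (-6/5)·1 = 1/2 ✓
b·c²: (-9451/4830)·529/169 + 2/3·1369/196 + (-6/5)·1 = -8499/3185 ≠ 1/3 ⇒ order 2.
b·Ac: 2/3·207/182 + (-6/5)·5777/910 = -15606/2275 ≠ 1/6

2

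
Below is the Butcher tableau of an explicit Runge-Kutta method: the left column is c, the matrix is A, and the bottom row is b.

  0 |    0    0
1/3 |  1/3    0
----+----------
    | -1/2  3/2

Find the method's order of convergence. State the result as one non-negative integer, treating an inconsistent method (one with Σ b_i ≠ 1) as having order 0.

b = (-1/2, 3/2)
c = (0, 1/3)
Σ b_i: (-1/2)·1 + 3/2·1 = 1 ✓
b·c: 3/2·1/3 = 1/2 ✓; 2 stages ⇒ order 2.

2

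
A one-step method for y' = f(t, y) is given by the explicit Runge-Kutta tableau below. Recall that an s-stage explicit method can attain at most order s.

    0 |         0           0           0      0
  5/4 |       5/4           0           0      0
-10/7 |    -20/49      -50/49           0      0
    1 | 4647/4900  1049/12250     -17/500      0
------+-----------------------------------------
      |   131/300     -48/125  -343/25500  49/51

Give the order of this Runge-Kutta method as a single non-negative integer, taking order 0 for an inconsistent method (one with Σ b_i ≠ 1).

4

b = (131/300, -48/125, -343/25500, 49/51)
c = (0, 5/4, -10/7, 1)
Ac = (0, 0, -125/98, 61/392)
Σ b_i: 131/300·1 + (-48/125)·1 + (-343/25500)·1 + 49/51·1 = 1 ✓
b·c: (-48/125)·5/4 + (-343/25500)·(-10/7) + 49/51·1 = 1/2 ✓
b·c²: (-48/125)·25/16 + (-343/25500)·100/49 + 49/51·1 = 1/3 ✓
b·Ac: (-343/25500)·(-125/98) + 49/51·61/392 = 1/6 ✓
b·c³: (-48/125)·125/64 + (-343/25500)·(-1000/343) + 49/51·1 = 1/4 ✓
b·(c∘Ac): (-343/25500)·625/343 + 49/51·61/392 = 1/8 ✓
b·Ac²: (-343/25500)·(-625/392) + 49/51·101/1568 = 1/12 ✓
b·A²c: 49/51·17/392 = 1/24 ✓; 4 stages ⇒ order 4.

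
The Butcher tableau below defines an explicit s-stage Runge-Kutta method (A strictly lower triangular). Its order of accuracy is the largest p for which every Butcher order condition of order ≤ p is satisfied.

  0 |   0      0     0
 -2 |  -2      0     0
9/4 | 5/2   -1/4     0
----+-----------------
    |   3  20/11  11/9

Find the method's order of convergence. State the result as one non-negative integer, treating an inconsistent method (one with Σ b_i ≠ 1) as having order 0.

b = (3, 20/11, 11/9)
c = (0, -2, 9/4)
Ac = (0, 0, 1/2)
Σ b_i: 3·1 + 20/11·1 + 11/9·1 = 598/99 ≠ 1 ⇒ order 0.

0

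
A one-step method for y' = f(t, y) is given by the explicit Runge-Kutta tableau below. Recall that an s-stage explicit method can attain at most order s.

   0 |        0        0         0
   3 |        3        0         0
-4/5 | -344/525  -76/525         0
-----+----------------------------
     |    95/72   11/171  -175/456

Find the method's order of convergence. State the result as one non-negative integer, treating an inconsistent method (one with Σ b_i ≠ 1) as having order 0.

3

b = (95/72, 11/171, -175/456)
c = (0, 3, -4/5)
Ac = (0, 0, -76/175)
Σ b_i: 95/72·1 + 11/171·1 + (-175/456)·1 = 1 ✓
b·c: 11/171·3 + (-175/456)·(-4/5) = 1/2 ✓
b·c²: 11/171·9 + (-175/456)·16/25 = 1/3 ✓
b·Ac: (-175/456)·(-76/175) = 1/6 ✓; 3 stages ⇒ order 3.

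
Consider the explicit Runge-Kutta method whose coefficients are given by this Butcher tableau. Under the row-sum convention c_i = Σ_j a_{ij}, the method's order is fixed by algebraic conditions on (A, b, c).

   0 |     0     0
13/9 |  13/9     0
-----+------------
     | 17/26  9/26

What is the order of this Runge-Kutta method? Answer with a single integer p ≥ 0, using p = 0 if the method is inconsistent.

2

b = (17/26, 9/26)
c = (0, 13/9)
Σ b_i: 17/26·1 + 9/26·1 = 1 ✓
b·c: 9/26·13/9 = 1/2 ✓; 2 stages ⇒ order 2.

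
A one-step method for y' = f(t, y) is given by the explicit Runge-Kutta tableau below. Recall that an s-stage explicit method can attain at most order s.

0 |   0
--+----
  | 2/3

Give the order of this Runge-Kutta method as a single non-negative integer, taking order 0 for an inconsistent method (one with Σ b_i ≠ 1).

b = (2/3)
c = (0)
Σ b_i: 2/3·1 = 2/3 ≠ 1 ⇒ order 0.

0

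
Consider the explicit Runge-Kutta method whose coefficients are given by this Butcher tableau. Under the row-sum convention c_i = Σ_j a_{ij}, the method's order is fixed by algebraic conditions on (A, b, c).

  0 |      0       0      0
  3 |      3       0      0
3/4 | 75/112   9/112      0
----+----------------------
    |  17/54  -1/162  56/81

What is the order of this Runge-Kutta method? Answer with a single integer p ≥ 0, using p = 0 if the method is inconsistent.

3

b = (17/54, -1/162, 56/81)
c = (0, 3, 3/4)
Ac = (0, 0, 27/112)
Σ b_i: 17/54·1 + (-1/162)·1 + 56/81·1 = 1 ✓
b·c: (-1/162)·3 + 56/81·3/4 = 1/2 ✓
b·c²: (-1/162)·9 + 56/81·9/16 = 1/3 ✓
b·Ac: 56/81·27/112 = 1/6 ✓; 3 stages ⇒ order 3.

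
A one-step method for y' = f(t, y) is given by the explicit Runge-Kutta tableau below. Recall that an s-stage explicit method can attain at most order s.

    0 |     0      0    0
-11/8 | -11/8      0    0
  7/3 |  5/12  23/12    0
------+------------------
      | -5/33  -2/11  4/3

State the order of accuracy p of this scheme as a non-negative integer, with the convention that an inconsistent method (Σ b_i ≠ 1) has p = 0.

1

b = (-5/33, -2/11, 4/3)
c = (0, -11/8, 7/3)
Ac = (0, 0, -253/96)
Σ b_i: (-5/33)·1 + (-2/11)·1 + 4/3·1 = 1 ✓
b·c: (-2/11)·(-11/8) + 4/3·7/3 = 121/36 ≠ 1/2 ⇒ order 1.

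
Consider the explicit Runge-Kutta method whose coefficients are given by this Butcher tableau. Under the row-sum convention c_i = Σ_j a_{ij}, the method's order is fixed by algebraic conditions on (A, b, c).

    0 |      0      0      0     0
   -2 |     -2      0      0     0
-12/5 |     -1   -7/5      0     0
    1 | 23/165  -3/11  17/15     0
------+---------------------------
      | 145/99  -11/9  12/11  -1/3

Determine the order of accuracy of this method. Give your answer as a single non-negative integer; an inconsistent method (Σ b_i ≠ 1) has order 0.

1

b = (145/99, -11/9, 12/11, -1/3)
c = (0, -2, -12/5, 1)
Ac = (0, 0, 14/5, -598/275)
Σ b_i: 145/99·1 + (-11/9)·1 + 12/11·1 + (-1/3)·1 = 1 ✓
b·c: (-11/9)·(-2) + 12/11·(-12/5) + (-1/3)·1 = -251/495 ≠ 1/2 ⇒ order 1.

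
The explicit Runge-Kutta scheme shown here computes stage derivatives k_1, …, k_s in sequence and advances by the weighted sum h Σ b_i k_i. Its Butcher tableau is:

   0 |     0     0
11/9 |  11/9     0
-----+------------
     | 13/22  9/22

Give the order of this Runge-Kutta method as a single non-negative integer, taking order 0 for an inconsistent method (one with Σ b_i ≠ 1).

2

b = (13/22, 9/22)
c = (0, 11/9)
Σ b_i: 13/22·1 + 9/22·1 = 1 ✓
b·c: 9/22·11/9 = 1/2 ✓; 2 stages ⇒ order 2.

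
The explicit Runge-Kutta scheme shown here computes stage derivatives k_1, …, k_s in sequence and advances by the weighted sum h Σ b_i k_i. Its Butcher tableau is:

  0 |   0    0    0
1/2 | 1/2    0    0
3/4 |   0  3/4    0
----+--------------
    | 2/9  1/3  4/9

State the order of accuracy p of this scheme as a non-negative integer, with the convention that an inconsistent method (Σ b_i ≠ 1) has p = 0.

3

b = (2/9, 1/3, 4/9)
c = (0, 1/2, 3/4)
Ac = (0, 0, 3/8)
Σ b_i: 2/9·1 + 1/3·1 + 4/9·1 = 1 ✓
b·c: 1/3·1/2 + 4/9·3/4 = 1/2 ✓
b·c²: 1/3·1/4 + 4/9·9/16 = 1/3 ✓
b·Ac: 4/9·3/8 = 1/6 ✓; 3 stages ⇒ order 3.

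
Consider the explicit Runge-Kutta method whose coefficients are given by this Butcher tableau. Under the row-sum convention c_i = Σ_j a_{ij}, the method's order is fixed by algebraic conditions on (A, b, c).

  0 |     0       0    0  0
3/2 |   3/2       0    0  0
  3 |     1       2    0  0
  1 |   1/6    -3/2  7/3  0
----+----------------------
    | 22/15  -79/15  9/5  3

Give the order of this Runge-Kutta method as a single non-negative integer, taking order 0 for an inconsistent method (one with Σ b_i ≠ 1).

b = (22/15, -79/15, 9/5, 3)
c = (0, 3/2, 3, 1)
Ac = (0, 0, 3, 19/4)
Σ b_i: 22/15·1 + (-79/15)·1 + 9/5·1 + 3·1 = 1 ✓
b·c: (-79/15)·3/2 + 9/5·3 + 3·1 = 1/2 ✓
b·c²: (-79/15)·9/4 + 9/5·9 + 3·1 = 147/20 ≠ 1/3 ⇒ order 2.
b·Ac: 9/5·3 + 3·19/4 = 393/20 ≠ 1/6

2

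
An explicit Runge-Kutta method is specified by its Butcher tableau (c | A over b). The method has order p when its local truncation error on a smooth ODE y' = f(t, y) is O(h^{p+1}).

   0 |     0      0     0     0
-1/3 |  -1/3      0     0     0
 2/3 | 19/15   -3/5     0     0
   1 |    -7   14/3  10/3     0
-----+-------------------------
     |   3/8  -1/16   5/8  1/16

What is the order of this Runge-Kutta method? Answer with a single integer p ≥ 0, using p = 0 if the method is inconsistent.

4

b = (3/8, -1/16, 5/8, 1/16)
c = (0, -1/3, 2/3, 1)
Ac = (0, 0, 1/5, 2/3)
Σ b_i: 3/8·1 + (-1/16)·1 + 5/8·1 + 1/16·1 = 1 ✓
b·c: (-1/16)·(-1/3) + 5/8·2/3 + 1/16·1 = 1/2 ✓
b·c²: (-1/16)·1/9 + 5/8·4/9 + 1/16·1 = 1/3 ✓
b·Ac: 5/8·1/5 + 1/16·2/3 = 1/6 ✓
b·c³: (-1/16)·(-1/27) + 5/8·8/27 + 1/16·1 = 1/4 ✓
b·(c∘Ac): 5/8·2/15 + 1/16·2/3 = 1/8 ✓
b·Ac²: 5/8·(-1/15) + 1/16·2 = 1/12 ✓
b·A²c: 1/16·2/3 = 1/24 ✓; 4 stages ⇒ order 4.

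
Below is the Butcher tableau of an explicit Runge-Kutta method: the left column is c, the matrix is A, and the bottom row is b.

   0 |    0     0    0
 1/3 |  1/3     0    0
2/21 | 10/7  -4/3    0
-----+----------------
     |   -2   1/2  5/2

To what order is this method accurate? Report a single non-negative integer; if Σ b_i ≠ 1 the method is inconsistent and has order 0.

1

b = (-2, 1/2, 5/2)
c = (0, 1/3, 2/21)
Ac = (0, 0, -4/9)
Σ b_i: (-2)·1 + 1/2·1 + 5/2·1 = 1 ✓
b·c: 1/2·1/3 + 5/2·2/21 = 17/42 ≠ 1/2 ⇒ order 1.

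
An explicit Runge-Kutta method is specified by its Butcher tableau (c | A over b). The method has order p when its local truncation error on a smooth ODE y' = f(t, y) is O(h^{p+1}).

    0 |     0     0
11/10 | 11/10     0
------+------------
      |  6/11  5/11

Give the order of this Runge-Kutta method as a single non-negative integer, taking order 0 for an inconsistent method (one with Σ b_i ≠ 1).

b = (6/11, 5/11)
c = (0, 11/10)
Σ b_i: 6/11·1 + 5/11·1 = 1 ✓
b·c: 5/11·11/10 = 1/2 ✓; 2 stages ⇒ order 2.

2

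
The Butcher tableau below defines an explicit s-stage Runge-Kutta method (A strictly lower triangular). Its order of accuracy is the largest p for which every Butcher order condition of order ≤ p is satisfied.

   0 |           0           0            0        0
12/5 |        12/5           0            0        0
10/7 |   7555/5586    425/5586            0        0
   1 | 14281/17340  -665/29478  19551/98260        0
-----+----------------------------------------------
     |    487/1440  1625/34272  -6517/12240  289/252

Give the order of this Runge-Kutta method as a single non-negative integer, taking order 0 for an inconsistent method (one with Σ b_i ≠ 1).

4

b = (487/1440, 1625/34272, -6517/12240, 289/252)
c = (0, 12/5, 10/7, 1)
Ac = (0, 0, 170/931, 133/578)
Σ b_i: 487/1440·1 + 1625/34272·1 + (-6517/12240)·1 + 289/252·1 = 1 ✓
b·c: 1625/34272·12/5 + (-6517/12240)·10/7 + 289/252·1 = 1/2 ✓
b·c²: 1625/34272·144/25 + (-6517/12240)·100/49 + 289/252·1 = 1/3 ✓
b·Ac: (-6517/12240)·170/931 + 289/252·133/578 = 1/6 ✓
b·c³: 1625/34272·1728/125 + (-6517/12240)·1000/343 + 289/252·1 = 1/4 ✓
b·(c∘Ac): (-6517/12240)·1700/6517 + 289/252·133/578 = 1/8 ✓
b·Ac²: (-6517/12240)·408/931 + 289/252·399/1445 = 1/12 ✓
b·A²c: 289/252·21/578 = 1/24 ✓; 4 stages ⇒ order 4.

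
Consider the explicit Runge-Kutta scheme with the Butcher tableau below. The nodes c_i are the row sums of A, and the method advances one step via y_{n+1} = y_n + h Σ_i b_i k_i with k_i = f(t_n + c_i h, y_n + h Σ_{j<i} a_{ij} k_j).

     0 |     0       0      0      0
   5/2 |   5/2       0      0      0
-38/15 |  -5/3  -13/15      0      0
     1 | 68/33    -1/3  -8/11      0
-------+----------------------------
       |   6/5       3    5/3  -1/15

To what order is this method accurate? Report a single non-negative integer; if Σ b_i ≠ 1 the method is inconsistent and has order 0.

b = (6/5, 3, 5/3, -1/15)
c = (0, 5/2, -38/15, 1)
Ac = (0, 0, -13/6, 111/110)
Σ b_i: 6/5·1 + 3·1 + 5/3·1 + (-1/15)·1 = 29/5 ≠ 1 ⇒ order 0.

0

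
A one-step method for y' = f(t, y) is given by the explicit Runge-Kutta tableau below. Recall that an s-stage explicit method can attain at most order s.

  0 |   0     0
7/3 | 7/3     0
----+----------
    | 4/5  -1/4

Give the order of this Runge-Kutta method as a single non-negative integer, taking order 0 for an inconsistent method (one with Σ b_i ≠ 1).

0

b = (4/5, -1/4)
c = (0, 7/3)
Σ b_i: 4/5·1 + (-1/4)·1 = 11/20 ≠ 1 ⇒ order 0.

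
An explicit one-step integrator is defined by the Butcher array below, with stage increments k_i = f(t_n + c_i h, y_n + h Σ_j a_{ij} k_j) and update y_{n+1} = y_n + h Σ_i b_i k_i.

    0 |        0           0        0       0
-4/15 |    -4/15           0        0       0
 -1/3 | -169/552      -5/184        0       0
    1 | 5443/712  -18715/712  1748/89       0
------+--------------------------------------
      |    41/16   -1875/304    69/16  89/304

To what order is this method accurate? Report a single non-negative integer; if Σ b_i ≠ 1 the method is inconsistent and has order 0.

b = (41/16, -1875/304, 69/16, 89/304)
c = (0, -4/15, -1/3, 1)
Ac = (0, 0, 1/138, 247/534)
Σ b_i: 41/16·1 + (-1875/304)·1 + 69/16·1 + 89/304·1 = 1 ✓
b·c: (-1875/304)·(-4/15) + 69/16·(-1/3) + 89/304·1 = 1/2 ✓
b·c²: (-1875/304)·16/225 + 69/16·1/9 + 89/304·1 = 1/3 ✓
b·Ac: 69/16·1/138 + 89/304·247/534 = 1/6 ✓
b·c³: (-1875/304)·(-64/3375) + 69/16·(-1/27) + 89/304·1 = 1/4 ✓
b·(c∘Ac): 69/16·(-1/414) + 89/304·247/534 = 1/8 ✓
b·Ac²: 69/16·(-2/1035) + 89/304·418/1335 = 1/12 ✓
b·A²c: 89/304·38/267 = 1/24 ✓; 4 stages ⇒ order 4.

4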